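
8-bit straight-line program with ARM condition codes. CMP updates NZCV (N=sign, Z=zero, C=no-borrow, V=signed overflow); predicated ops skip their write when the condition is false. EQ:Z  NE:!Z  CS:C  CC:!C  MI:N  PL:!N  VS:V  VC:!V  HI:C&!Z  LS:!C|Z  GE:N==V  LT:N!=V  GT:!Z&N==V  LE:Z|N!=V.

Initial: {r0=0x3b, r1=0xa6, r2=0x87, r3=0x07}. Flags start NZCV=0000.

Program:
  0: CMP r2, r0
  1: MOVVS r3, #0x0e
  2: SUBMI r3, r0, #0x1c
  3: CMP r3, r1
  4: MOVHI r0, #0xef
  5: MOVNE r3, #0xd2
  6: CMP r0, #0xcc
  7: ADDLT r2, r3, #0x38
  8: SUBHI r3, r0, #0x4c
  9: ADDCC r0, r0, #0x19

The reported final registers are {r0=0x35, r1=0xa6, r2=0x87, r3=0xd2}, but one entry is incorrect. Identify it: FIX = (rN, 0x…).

FIX = (r0, 0x54)

[0] flags=0011 → (cmp)
[1] flags=0011 VS?T → r3=0x0e
[2] flags=0011 MI?F → skip
[3] flags=0000 → (cmp)
[4] flags=0000 HI?F → skip
[5] flags=0000 NE?T → r3=0xd2
[6] flags=0000 → (cmp)
[7] flags=0000 LT?F → skip
[8] flags=0000 HI?F → skip
[9] flags=0000 CC?T → r0=0x54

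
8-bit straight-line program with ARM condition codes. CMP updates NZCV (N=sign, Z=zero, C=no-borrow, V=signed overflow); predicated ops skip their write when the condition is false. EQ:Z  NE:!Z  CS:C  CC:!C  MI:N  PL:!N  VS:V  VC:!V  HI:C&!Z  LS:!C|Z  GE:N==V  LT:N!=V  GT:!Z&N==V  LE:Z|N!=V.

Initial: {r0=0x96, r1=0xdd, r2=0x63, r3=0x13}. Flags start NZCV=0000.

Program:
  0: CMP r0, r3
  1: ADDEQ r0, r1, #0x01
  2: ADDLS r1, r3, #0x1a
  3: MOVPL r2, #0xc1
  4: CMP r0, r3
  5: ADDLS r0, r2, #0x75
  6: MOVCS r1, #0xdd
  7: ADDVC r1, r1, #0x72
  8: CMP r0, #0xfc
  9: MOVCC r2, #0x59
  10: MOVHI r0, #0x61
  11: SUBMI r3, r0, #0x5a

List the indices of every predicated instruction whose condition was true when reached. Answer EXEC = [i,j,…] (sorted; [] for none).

EXEC = [6,7,9,11]

0: ✓ CMP  NZCV=1010
1: · ADDEQ
2: · ADDLS
3: · MOVPL
4: ✓ CMP  NZCV=1010
5: · ADDLS
6: ✓ MOVCS  r1←0xdd
7: ✓ ADDVC  r1←0x4f
8: ✓ CMP  NZCV=1000
9: ✓ MOVCC  r2←0x59
10: · MOVHI
11: ✓ SUBMI  r3←0x3c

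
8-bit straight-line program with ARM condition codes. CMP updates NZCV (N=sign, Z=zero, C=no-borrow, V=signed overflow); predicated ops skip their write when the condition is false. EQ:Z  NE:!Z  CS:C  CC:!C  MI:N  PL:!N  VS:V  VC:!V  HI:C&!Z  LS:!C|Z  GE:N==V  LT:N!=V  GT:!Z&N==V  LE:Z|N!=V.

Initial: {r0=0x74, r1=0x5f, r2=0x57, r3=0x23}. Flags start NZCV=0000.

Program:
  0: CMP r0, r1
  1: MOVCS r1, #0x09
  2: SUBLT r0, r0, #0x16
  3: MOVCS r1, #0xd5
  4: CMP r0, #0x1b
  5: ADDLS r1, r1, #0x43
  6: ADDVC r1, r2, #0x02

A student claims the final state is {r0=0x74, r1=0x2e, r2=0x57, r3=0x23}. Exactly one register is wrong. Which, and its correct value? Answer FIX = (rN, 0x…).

FIX = (r1, 0x59)

0: ✓ CMP  NZCV=0010
1: ✓ MOVCS  r1←0x09
2: · SUBLT
3: ✓ MOVCS  r1←0xd5
4: ✓ CMP  NZCV=0010
5: · ADDLS
6: ✓ ADDVC  r1←0x59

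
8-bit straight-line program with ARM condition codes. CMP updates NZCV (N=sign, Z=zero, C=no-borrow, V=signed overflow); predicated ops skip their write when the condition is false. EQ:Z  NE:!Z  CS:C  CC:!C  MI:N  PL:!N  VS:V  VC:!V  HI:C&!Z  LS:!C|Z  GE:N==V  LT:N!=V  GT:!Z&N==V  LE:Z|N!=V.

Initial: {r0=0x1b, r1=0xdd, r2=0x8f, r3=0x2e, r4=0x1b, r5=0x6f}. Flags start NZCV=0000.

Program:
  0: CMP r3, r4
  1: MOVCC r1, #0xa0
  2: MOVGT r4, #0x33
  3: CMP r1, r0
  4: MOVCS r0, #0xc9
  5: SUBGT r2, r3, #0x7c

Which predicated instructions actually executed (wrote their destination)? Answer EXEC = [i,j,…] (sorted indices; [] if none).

EXEC = [2,4]

[0] flags=0010 → (cmp)
[1] flags=0010 CC?F → skip
[2] flags=0010 GT?T → r4=0x33
[3] flags=1010 → (cmp)
[4] flags=1010 CS?T → r0=0xc9
[5] flags=1010 GT?F → skip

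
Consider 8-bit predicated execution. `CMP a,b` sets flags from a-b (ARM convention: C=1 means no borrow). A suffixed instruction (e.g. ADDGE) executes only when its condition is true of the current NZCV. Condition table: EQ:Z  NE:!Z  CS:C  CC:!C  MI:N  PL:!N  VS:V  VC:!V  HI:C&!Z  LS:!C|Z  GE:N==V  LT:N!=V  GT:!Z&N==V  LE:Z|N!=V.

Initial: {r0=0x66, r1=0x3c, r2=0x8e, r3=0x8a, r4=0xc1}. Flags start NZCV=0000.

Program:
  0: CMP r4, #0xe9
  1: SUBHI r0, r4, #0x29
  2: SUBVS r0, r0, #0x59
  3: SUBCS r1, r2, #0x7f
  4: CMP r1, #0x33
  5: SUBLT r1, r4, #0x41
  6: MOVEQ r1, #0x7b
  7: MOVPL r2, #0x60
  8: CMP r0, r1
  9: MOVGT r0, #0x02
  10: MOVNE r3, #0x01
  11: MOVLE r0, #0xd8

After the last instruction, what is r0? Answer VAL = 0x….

VAL = 0x02

[0] flags=1000 → (cmp)
[1] flags=1000 HI?F → skip
[2] flags=1000 VS?F → skip
[3] flags=1000 CS?F → skip
[4] flags=0010 → (cmp)
[5] flags=0010 LT?F → skip
[6] flags=0010 EQ?F → skip
[7] flags=0010 PL?T → r2=0x60
[8] flags=0010 → (cmp)
[9] flags=0010 GT?T → r0=0x02
[10] flags=0010 NE?T → r3=0x01
[11] flags=0010 LE?F → skip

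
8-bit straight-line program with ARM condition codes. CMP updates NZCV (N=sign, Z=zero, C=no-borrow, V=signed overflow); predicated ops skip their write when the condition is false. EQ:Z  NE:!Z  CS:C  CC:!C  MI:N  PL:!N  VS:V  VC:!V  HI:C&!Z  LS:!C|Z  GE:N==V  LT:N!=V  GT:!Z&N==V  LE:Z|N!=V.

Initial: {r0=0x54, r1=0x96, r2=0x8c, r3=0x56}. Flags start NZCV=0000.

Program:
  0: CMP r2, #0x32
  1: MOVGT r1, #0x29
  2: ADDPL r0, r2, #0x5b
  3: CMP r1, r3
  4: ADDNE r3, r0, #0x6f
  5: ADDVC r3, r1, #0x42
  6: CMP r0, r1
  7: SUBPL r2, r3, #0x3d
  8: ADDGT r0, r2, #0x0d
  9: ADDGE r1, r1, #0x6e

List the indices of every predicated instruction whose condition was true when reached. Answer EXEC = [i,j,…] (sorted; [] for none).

EXEC = [2,4,7,8,9]

[0] flags=0011 → (cmp)
[1] flags=0011 GT?F → skip
[2] flags=0011 PL?T → r0=0xe7
[3] flags=0011 → (cmp)
[4] flags=0011 NE?T → r3=0x56
[5] flags=0011 VC?F → skip
[6] flags=0010 → (cmp)
[7] flags=0010 PL?T → r2=0x19
[8] flags=0010 GT?T → r0=0x26
[9] flags=0010 GE?T → r1=0x04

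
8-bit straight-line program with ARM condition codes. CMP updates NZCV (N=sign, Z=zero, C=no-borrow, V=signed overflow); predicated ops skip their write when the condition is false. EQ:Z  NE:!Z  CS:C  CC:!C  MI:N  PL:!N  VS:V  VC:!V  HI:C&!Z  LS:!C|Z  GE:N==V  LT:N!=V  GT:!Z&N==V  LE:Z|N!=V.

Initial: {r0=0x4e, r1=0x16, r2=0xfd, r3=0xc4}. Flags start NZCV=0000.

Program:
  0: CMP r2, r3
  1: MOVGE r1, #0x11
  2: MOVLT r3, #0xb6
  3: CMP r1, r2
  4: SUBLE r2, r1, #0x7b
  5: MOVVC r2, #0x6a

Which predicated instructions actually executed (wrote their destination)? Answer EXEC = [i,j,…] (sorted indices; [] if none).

0: ✓ CMP  NZCV=0010
1: ✓ MOVGE  r1←0x11
2: · MOVLT
3: ✓ CMP  NZCV=0000
4: · SUBLE
5: ✓ MOVVC  r2←0x6a

EXEC = [1,5]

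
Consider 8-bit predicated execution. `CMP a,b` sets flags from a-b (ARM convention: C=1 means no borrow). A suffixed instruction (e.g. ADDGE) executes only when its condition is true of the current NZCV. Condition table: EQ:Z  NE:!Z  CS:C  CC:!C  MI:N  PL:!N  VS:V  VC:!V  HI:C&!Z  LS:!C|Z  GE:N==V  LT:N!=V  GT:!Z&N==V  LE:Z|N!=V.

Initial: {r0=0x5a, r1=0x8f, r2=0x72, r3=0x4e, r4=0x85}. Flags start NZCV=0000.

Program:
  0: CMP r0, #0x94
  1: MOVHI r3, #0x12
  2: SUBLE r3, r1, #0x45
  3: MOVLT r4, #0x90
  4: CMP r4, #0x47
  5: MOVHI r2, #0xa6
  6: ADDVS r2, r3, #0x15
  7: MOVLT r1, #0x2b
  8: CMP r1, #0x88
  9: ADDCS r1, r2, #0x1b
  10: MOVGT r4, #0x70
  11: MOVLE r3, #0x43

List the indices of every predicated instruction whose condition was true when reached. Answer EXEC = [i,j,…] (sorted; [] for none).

[0] flags=1001 → (cmp)
[1] flags=1001 HI?F → skip
[2] flags=1001 LE?F → skip
[3] flags=1001 LT?F → skip
[4] flags=0011 → (cmp)
[5] flags=0011 HI?T → r2=0xa6
[6] flags=0011 VS?T → r2=0x63
[7] flags=0011 LT?T → r1=0x2b
[8] flags=1001 → (cmp)
[9] flags=1001 CS?F → skip
[10] flags=1001 GT?T → r4=0x70
[11] flags=1001 LE?F → skip

EXEC = [5,6,7,10]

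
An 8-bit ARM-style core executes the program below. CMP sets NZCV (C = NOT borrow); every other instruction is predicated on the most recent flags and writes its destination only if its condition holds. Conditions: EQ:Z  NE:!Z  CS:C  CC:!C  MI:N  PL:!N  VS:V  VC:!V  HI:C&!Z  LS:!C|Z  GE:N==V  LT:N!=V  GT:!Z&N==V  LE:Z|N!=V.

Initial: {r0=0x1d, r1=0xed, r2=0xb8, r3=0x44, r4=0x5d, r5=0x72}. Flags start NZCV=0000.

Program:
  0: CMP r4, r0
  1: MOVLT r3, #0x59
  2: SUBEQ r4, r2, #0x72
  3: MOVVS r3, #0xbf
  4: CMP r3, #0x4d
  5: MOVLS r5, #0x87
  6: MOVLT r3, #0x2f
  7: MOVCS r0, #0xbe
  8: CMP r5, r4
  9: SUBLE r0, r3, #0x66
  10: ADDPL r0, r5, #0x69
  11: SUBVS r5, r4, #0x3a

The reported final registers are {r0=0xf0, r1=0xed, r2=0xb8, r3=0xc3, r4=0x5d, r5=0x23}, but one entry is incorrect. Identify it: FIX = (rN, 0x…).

[0] flags=0010 → (cmp)
[1] flags=0010 LT?F → skip
[2] flags=0010 EQ?F → skip
[3] flags=0010 VS?F → skip
[4] flags=1000 → (cmp)
[5] flags=1000 LS?T → r5=0x87
[6] flags=1000 LT?T → r3=0x2f
[7] flags=1000 CS?F → skip
[8] flags=0011 → (cmp)
[9] flags=0011 LE?T → r0=0xc9
[10] flags=0011 PL?T → r0=0xf0
[11] flags=0011 VS?T → r5=0x23

FIX = (r3, 0x2f)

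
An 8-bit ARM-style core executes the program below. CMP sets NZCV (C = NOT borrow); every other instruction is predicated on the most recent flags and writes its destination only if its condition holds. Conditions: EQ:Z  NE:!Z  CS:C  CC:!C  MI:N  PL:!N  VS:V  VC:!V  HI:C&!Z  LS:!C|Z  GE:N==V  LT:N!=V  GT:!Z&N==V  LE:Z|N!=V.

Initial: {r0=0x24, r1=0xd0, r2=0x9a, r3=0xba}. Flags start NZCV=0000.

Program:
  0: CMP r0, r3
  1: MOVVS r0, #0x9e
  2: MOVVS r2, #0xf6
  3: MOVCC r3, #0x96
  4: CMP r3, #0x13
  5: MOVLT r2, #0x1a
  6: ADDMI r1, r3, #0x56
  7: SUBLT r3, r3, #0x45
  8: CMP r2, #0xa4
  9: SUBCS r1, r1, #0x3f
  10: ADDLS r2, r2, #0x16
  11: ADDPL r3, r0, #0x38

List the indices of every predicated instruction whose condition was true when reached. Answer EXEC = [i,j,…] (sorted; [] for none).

0: ✓ CMP  NZCV=0000
1: · MOVVS
2: · MOVVS
3: ✓ MOVCC  r3←0x96
4: ✓ CMP  NZCV=1010
5: ✓ MOVLT  r2←0x1a
6: ✓ ADDMI  r1←0xec
7: ✓ SUBLT  r3←0x51
8: ✓ CMP  NZCV=0000
9: · SUBCS
10: ✓ ADDLS  r2←0x30
11: ✓ ADDPL  r3←0x5c

EXEC = [3,5,6,7,10,11]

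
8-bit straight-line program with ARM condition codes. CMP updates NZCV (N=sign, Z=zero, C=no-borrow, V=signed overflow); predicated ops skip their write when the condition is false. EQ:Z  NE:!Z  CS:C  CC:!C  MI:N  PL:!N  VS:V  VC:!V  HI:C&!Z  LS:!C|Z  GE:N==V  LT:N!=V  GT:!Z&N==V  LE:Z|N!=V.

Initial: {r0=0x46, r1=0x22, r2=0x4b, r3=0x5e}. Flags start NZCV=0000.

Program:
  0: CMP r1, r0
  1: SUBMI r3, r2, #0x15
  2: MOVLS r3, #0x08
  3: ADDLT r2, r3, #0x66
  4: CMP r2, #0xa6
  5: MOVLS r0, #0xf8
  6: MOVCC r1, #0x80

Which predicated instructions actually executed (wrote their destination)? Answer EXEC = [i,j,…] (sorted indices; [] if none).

0: ✓ CMP  NZCV=1000
1: ✓ SUBMI  r3←0x36
2: ✓ MOVLS  r3←0x08
3: ✓ ADDLT  r2←0x6e
4: ✓ CMP  NZCV=1001
5: ✓ MOVLS  r0←0xf8
6: ✓ MOVCC  r1←0x80

EXEC = [1,2,3,5,6]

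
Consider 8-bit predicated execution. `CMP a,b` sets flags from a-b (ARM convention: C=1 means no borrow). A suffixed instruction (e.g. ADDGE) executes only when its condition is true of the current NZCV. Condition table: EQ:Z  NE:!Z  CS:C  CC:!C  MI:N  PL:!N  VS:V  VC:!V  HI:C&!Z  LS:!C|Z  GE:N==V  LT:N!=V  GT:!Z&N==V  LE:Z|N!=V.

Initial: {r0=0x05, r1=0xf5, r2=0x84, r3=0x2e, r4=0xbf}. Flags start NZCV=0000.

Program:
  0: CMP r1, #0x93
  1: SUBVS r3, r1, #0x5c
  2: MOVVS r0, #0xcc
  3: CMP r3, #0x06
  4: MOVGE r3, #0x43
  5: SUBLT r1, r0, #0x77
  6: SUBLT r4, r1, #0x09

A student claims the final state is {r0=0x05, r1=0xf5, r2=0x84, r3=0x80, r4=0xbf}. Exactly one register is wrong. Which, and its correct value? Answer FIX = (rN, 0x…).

FIX = (r3, 0x43)

[0] flags=0010 → (cmp)
[1] flags=0010 VS?F → skip
[2] flags=0010 VS?F → skip
[3] flags=0010 → (cmp)
[4] flags=0010 GE?T → r3=0x43
[5] flags=0010 LT?F → skip
[6] flags=0010 LT?F → skip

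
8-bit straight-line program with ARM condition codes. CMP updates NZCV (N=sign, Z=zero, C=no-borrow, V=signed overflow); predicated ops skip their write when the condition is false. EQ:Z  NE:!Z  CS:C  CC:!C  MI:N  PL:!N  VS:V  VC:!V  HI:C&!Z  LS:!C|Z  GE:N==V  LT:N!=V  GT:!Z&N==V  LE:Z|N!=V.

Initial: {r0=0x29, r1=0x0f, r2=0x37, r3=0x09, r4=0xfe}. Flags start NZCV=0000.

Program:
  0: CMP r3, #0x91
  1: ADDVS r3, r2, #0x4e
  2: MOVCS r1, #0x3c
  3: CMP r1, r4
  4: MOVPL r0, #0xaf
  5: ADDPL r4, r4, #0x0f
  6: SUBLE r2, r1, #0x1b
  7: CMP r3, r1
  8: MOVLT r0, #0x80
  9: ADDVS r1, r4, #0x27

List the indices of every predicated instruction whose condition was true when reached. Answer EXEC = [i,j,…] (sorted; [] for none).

EXEC = [4,5,8]

[0] flags=0000 → (cmp)
[1] flags=0000 VS?F → skip
[2] flags=0000 CS?F → skip
[3] flags=0000 → (cmp)
[4] flags=0000 PL?T → r0=0xaf
[5] flags=0000 PL?T → r4=0x0d
[6] flags=0000 LE?F → skip
[7] flags=1000 → (cmp)
[8] flags=1000 LT?T → r0=0x80
[9] flags=1000 VS?F → skip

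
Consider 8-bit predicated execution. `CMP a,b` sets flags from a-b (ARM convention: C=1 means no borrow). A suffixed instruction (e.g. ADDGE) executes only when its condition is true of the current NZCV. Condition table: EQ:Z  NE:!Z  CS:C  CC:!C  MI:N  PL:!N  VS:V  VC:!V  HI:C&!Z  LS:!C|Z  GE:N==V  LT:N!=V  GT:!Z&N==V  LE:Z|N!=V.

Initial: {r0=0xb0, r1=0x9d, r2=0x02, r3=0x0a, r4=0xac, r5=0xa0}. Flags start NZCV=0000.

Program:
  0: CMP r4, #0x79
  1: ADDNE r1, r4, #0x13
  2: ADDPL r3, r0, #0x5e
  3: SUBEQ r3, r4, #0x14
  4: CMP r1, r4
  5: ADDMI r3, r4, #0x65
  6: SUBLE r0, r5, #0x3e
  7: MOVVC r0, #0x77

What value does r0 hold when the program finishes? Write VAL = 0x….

VAL = 0x77

0: ✓ CMP  NZCV=0011
1: ✓ ADDNE  r1←0xbf
2: ✓ ADDPL  r3←0x0e
3: · SUBEQ
4: ✓ CMP  NZCV=0010
5: · ADDMI
6: · SUBLE
7: ✓ MOVVC  r0←0x77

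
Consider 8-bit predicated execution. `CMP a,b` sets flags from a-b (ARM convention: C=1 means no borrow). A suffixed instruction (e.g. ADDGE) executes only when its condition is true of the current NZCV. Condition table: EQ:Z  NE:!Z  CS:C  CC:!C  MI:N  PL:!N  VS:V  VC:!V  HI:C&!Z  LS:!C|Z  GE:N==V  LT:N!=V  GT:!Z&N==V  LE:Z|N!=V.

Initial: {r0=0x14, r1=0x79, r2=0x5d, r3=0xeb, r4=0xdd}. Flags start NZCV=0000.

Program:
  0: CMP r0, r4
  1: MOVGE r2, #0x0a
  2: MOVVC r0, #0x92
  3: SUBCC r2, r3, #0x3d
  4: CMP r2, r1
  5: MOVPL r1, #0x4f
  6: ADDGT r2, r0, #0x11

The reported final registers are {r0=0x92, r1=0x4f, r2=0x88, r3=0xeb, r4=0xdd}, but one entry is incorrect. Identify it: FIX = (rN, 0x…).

0: ✓ CMP  NZCV=0000
1: ✓ MOVGE  r2←0x0a
2: ✓ MOVVC  r0←0x92
3: ✓ SUBCC  r2←0xae
4: ✓ CMP  NZCV=0011
5: ✓ MOVPL  r1←0x4f
6: · ADDGT

FIX = (r2, 0xae)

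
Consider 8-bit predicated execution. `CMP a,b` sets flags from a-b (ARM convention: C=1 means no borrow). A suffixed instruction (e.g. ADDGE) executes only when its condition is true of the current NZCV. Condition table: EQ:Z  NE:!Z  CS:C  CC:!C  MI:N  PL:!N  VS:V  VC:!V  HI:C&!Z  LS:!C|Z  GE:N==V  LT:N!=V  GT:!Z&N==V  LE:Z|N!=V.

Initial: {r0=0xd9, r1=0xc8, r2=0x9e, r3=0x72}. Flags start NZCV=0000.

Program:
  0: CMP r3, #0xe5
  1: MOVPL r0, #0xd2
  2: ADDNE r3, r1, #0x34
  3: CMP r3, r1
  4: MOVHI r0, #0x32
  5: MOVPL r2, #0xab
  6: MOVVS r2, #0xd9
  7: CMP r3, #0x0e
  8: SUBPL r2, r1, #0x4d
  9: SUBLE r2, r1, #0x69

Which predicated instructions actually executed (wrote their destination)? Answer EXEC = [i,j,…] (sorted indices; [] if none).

EXEC = [2,4,5,9]

[0] flags=1001 → (cmp)
[1] flags=1001 PL?F → skip
[2] flags=1001 NE?T → r3=0xfc
[3] flags=0010 → (cmp)
[4] flags=0010 HI?T → r0=0x32
[5] flags=0010 PL?T → r2=0xab
[6] flags=0010 VS?F → skip
[7] flags=1010 → (cmp)
[8] flags=1010 PL?F → skip
[9] flags=1010 LE?T → r2=0x5f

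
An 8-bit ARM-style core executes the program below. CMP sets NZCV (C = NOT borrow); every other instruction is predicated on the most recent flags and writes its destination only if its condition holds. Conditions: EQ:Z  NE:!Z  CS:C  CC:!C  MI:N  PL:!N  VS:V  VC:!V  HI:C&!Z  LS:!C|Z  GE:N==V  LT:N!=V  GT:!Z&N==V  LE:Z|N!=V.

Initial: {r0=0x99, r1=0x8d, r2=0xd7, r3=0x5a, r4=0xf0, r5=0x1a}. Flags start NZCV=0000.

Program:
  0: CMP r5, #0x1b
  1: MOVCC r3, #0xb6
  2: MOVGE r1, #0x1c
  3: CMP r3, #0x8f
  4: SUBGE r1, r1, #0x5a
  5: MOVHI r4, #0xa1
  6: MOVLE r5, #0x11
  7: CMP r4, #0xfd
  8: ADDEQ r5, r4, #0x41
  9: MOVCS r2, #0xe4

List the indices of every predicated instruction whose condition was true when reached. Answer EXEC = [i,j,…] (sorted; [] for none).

EXEC = [1,4,5]

[0] flags=1000 → (cmp)
[1] flags=1000 CC?T → r3=0xb6
[2] flags=1000 GE?F → skip
[3] flags=0010 → (cmp)
[4] flags=0010 GE?T → r1=0x33
[5] flags=0010 HI?T → r4=0xa1
[6] flags=0010 LE?F → skip
[7] flags=1000 → (cmp)
[8] flags=1000 EQ?F → skip
[9] flags=1000 CS?F → skip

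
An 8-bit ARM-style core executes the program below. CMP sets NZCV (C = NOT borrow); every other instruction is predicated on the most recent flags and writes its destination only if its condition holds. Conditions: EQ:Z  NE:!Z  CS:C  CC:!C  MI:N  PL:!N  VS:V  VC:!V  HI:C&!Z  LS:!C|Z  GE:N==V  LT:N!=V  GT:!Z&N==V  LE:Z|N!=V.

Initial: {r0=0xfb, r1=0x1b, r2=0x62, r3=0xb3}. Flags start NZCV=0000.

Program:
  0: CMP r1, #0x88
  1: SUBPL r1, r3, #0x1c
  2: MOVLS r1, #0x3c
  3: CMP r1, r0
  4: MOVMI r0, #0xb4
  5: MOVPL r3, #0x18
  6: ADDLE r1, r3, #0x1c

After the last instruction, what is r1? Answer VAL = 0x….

[0] flags=1001 → (cmp)
[1] flags=1001 PL?F → skip
[2] flags=1001 LS?T → r1=0x3c
[3] flags=0000 → (cmp)
[4] flags=0000 MI?F → skip
[5] flags=0000 PL?T → r3=0x18
[6] flags=0000 LE?F → skip

VAL = 0x3c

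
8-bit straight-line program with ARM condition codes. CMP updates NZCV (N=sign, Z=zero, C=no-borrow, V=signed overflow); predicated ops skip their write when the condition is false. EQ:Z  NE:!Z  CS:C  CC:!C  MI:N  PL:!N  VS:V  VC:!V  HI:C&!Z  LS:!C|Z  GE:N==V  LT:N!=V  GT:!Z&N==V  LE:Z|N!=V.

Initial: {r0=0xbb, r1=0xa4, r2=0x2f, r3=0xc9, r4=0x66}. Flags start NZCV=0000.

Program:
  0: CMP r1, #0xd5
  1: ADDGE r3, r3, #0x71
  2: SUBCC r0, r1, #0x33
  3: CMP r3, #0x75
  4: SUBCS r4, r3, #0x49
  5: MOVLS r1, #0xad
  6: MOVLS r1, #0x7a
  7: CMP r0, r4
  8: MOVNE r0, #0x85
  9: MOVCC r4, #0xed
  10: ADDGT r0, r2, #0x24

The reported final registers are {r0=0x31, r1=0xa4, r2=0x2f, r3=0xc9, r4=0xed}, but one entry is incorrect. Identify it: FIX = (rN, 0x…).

[0] flags=1000 → (cmp)
[1] flags=1000 GE?F → skip
[2] flags=1000 CC?T → r0=0x71
[3] flags=0011 → (cmp)
[4] flags=0011 CS?T → r4=0x80
[5] flags=0011 LS?F → skip
[6] flags=0011 LS?F → skip
[7] flags=1001 → (cmp)
[8] flags=1001 NE?T → r0=0x85
[9] flags=1001 CC?T → r4=0xed
[10] flags=1001 GT?T → r0=0x53

FIX = (r0, 0x53)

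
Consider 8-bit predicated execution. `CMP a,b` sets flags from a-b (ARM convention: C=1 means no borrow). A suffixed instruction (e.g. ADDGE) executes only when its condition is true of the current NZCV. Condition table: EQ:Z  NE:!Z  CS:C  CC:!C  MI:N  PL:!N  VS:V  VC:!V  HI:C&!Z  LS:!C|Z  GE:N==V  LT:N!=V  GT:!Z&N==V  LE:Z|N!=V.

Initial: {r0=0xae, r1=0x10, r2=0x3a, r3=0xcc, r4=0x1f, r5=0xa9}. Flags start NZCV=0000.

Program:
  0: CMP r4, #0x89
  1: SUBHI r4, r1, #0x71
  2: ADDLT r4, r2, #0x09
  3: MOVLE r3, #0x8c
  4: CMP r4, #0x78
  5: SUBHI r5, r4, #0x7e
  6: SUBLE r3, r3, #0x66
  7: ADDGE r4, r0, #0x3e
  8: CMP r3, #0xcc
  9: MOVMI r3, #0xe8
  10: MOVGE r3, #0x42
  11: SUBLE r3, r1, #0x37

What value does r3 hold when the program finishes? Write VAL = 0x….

VAL = 0x42

0: ✓ CMP  NZCV=1001
1: · SUBHI
2: · ADDLT
3: · MOVLE
4: ✓ CMP  NZCV=1000
5: · SUBHI
6: ✓ SUBLE  r3←0x66
7: · ADDGE
8: ✓ CMP  NZCV=1001
9: ✓ MOVMI  r3←0xe8
10: ✓ MOVGE  r3←0x42
11: · SUBLE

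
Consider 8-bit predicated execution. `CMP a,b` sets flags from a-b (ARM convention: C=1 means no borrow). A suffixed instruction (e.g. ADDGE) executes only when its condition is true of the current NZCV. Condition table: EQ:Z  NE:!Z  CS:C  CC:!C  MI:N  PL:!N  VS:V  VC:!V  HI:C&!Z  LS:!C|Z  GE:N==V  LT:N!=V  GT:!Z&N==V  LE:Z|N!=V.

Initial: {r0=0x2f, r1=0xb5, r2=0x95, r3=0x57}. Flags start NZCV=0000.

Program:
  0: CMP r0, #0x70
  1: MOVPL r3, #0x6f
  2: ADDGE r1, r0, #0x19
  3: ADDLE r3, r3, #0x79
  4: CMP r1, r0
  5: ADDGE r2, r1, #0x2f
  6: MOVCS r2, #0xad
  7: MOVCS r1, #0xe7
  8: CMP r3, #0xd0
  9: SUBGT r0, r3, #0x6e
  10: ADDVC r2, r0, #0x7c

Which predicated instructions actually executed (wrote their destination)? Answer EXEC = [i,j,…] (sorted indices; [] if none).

EXEC = [3,6,7,10]

0: ✓ CMP  NZCV=1000
1: · MOVPL
2: · ADDGE
3: ✓ ADDLE  r3←0xd0
4: ✓ CMP  NZCV=1010
5: · ADDGE
6: ✓ MOVCS  r2←0xad
7: ✓ MOVCS  r1←0xe7
8: ✓ CMP  NZCV=0110
9: · SUBGT
10: ✓ ADDVC  r2←0xab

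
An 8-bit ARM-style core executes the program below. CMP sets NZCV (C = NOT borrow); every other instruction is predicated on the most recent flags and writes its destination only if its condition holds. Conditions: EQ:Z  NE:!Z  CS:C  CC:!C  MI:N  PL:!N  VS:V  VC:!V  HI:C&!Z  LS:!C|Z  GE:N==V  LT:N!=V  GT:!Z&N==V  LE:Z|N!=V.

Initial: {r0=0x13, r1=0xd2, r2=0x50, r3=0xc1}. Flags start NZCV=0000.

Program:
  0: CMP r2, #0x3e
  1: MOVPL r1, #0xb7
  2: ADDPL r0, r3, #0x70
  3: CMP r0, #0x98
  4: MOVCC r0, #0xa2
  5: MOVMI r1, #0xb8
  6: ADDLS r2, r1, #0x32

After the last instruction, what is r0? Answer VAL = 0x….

VAL = 0xa2

0: ✓ CMP  NZCV=0010
1: ✓ MOVPL  r1←0xb7
2: ✓ ADDPL  r0←0x31
3: ✓ CMP  NZCV=1001
4: ✓ MOVCC  r0←0xa2
5: ✓ MOVMI  r1←0xb8
6: ✓ ADDLS  r2←0xea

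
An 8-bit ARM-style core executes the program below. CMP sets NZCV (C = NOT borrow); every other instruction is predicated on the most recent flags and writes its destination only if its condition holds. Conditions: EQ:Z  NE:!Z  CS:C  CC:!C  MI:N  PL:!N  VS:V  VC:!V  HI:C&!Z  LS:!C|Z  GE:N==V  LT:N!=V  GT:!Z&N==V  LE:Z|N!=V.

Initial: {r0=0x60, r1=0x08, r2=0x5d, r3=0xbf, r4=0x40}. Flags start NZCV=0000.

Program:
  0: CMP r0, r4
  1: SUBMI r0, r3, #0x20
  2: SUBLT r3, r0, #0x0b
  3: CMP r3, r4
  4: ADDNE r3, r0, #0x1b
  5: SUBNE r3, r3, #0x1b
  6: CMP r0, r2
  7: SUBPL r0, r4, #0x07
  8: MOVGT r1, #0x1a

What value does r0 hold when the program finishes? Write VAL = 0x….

VAL = 0x39

0: ✓ CMP  NZCV=0010
1: · SUBMI
2: · SUBLT
3: ✓ CMP  NZCV=0011
4: ✓ ADDNE  r3←0x7b
5: ✓ SUBNE  r3←0x60
6: ✓ CMP  NZCV=0010
7: ✓ SUBPL  r0←0x39
8: ✓ MOVGT  r1←0x1a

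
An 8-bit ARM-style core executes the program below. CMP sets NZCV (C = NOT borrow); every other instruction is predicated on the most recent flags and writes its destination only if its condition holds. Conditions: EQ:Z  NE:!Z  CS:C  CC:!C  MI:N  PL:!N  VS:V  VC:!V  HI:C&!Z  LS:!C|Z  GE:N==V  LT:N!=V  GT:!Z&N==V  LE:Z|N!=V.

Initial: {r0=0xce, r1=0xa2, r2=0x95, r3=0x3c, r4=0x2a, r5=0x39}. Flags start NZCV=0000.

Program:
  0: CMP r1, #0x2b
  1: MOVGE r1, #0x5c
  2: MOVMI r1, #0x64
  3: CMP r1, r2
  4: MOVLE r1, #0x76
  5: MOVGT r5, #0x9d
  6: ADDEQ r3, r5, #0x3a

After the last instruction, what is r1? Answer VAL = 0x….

0: ✓ CMP  NZCV=0011
1: · MOVGE
2: · MOVMI
3: ✓ CMP  NZCV=0010
4: · MOVLE
5: ✓ MOVGT  r5←0x9d
6: · ADDEQ

VAL = 0xa2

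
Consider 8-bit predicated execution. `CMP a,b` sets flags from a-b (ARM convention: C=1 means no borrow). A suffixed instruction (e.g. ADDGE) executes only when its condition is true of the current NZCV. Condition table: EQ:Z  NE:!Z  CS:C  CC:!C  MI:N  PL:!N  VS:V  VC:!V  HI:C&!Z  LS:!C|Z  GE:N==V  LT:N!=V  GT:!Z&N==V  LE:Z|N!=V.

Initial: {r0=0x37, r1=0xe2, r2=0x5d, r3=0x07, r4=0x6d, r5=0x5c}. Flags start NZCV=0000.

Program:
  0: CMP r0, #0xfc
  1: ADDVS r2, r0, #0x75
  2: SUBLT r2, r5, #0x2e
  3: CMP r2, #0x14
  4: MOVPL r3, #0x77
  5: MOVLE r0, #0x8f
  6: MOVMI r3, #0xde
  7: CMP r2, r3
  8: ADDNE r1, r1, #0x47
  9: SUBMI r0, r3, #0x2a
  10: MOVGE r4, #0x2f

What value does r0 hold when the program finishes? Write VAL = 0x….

VAL = 0x4d

[0] flags=0000 → (cmp)
[1] flags=0000 VS?F → skip
[2] flags=0000 LT?F → skip
[3] flags=0010 → (cmp)
[4] flags=0010 PL?T → r3=0x77
[5] flags=0010 LE?F → skip
[6] flags=0010 MI?F → skip
[7] flags=1000 → (cmp)
[8] flags=1000 NE?T → r1=0x29
[9] flags=1000 MI?T → r0=0x4d
[10] flags=1000 GE?F → skip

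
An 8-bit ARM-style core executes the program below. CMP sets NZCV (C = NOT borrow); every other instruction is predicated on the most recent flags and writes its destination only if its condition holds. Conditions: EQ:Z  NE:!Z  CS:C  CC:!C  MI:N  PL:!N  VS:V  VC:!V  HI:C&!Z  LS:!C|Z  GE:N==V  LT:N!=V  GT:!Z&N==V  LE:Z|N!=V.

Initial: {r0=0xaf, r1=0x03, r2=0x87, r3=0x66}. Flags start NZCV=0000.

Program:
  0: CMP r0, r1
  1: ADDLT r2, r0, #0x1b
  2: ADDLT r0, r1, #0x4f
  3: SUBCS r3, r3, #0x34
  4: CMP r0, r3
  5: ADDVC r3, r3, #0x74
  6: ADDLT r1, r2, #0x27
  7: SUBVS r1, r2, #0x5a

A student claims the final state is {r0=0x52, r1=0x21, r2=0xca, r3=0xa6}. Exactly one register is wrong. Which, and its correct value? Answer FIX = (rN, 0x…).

0: ✓ CMP  NZCV=1010
1: ✓ ADDLT  r2←0xca
2: ✓ ADDLT  r0←0x52
3: ✓ SUBCS  r3←0x32
4: ✓ CMP  NZCV=0010
5: ✓ ADDVC  r3←0xa6
6: · ADDLT
7: · SUBVS

FIX = (r1, 0x03)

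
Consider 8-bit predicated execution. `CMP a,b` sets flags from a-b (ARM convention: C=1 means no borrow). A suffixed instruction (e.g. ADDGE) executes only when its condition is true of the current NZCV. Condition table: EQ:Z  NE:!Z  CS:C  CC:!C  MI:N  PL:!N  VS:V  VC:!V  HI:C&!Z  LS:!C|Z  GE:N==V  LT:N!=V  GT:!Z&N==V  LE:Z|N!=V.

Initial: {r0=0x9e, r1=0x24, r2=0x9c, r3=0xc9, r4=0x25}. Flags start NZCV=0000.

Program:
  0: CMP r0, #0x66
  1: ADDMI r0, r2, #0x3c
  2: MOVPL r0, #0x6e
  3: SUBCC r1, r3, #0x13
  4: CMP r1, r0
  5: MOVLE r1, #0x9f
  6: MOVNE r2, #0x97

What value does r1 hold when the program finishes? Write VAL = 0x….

0: ✓ CMP  NZCV=0011
1: · ADDMI
2: ✓ MOVPL  r0←0x6e
3: · SUBCC
4: ✓ CMP  NZCV=1000
5: ✓ MOVLE  r1←0x9f
6: ✓ MOVNE  r2←0x97

VAL = 0x9f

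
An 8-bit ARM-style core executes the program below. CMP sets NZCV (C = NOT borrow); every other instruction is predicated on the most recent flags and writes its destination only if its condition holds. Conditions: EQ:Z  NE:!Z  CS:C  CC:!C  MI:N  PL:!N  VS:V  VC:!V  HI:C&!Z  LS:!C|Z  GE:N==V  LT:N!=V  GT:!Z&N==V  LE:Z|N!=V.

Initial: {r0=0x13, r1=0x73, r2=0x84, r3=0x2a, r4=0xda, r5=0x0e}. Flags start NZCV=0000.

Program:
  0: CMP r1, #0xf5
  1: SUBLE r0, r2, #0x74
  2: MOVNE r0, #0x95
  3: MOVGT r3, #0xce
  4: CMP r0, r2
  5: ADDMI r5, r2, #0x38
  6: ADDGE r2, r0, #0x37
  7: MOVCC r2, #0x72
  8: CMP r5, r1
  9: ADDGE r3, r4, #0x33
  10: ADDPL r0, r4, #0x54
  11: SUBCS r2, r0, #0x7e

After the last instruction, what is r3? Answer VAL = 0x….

VAL = 0xce

0: ✓ CMP  NZCV=0000
1: · SUBLE
2: ✓ MOVNE  r0←0x95
3: ✓ MOVGT  r3←0xce
4: ✓ CMP  NZCV=0010
5: · ADDMI
6: ✓ ADDGE  r2←0xcc
7: · MOVCC
8: ✓ CMP  NZCV=1000
9: · ADDGE
10: · ADDPL
11: · SUBCS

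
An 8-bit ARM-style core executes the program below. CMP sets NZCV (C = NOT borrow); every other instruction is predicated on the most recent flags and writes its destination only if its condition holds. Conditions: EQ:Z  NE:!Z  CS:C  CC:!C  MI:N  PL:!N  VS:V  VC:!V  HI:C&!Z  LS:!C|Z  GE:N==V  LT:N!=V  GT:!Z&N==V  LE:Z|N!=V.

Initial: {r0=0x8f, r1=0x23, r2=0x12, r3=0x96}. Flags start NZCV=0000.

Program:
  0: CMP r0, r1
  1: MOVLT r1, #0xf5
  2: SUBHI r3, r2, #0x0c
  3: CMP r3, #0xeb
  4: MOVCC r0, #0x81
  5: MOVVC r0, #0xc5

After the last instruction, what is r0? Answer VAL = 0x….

VAL = 0xc5

[0] flags=0011 → (cmp)
[1] flags=0011 LT?T → r1=0xf5
[2] flags=0011 HI?T → r3=0x06
[3] flags=0000 → (cmp)
[4] flags=0000 CC?T → r0=0x81
[5] flags=0000 VC?T → r0=0xc5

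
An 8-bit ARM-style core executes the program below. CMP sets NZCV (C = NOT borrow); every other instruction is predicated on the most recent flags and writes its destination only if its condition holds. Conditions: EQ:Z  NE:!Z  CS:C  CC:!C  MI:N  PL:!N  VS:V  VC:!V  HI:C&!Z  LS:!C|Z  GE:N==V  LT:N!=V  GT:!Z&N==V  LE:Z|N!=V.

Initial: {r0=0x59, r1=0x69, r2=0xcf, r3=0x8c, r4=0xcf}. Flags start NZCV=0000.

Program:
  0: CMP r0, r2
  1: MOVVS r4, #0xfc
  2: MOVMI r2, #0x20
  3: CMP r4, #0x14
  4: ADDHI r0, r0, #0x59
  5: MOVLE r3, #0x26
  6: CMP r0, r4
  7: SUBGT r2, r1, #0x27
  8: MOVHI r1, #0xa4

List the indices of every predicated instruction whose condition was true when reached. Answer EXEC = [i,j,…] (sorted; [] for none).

0: ✓ CMP  NZCV=1001
1: ✓ MOVVS  r4←0xfc
2: ✓ MOVMI  r2←0x20
3: ✓ CMP  NZCV=1010
4: ✓ ADDHI  r0←0xb2
5: ✓ MOVLE  r3←0x26
6: ✓ CMP  NZCV=1000
7: · SUBGT
8: · MOVHI

EXEC = [1,2,4,5]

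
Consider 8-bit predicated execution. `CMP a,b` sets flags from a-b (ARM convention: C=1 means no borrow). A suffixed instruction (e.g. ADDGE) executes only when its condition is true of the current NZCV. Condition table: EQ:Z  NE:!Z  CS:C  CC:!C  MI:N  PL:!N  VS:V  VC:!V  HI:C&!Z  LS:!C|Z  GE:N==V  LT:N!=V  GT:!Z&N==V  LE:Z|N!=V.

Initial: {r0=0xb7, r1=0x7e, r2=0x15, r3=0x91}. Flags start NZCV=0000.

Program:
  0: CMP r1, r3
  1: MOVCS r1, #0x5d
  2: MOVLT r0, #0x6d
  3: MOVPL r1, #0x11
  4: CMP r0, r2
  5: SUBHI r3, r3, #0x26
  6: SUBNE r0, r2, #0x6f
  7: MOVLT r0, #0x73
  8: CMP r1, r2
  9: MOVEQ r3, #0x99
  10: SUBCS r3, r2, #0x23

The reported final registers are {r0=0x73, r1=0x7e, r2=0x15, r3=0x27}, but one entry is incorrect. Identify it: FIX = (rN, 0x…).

[0] flags=1001 → (cmp)
[1] flags=1001 CS?F → skip
[2] flags=1001 LT?F → skip
[3] flags=1001 PL?F → skip
[4] flags=1010 → (cmp)
[5] flags=1010 HI?T → r3=0x6b
[6] flags=1010 NE?T → r0=0xa6
[7] flags=1010 LT?T → r0=0x73
[8] flags=0010 → (cmp)
[9] flags=0010 EQ?F → skip
[10] flags=0010 CS?T → r3=0xf2

FIX = (r3, 0xf2)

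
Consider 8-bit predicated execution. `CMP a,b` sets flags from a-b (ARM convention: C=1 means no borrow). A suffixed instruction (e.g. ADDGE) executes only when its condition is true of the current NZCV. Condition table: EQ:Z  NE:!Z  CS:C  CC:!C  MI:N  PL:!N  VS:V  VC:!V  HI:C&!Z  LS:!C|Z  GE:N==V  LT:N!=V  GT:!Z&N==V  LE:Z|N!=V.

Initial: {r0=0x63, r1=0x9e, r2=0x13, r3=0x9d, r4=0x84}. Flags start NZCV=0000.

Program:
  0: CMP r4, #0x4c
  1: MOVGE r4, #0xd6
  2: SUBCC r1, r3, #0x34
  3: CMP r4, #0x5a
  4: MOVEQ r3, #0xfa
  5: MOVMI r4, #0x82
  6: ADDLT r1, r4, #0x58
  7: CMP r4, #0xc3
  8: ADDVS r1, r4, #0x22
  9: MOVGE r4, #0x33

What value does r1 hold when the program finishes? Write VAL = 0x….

[0] flags=0011 → (cmp)
[1] flags=0011 GE?F → skip
[2] flags=0011 CC?F → skip
[3] flags=0011 → (cmp)
[4] flags=0011 EQ?F → skip
[5] flags=0011 MI?F → skip
[6] flags=0011 LT?T → r1=0xdc
[7] flags=1000 → (cmp)
[8] flags=1000 VS?F → skip
[9] flags=1000 GE?F → skip

VAL = 0xdc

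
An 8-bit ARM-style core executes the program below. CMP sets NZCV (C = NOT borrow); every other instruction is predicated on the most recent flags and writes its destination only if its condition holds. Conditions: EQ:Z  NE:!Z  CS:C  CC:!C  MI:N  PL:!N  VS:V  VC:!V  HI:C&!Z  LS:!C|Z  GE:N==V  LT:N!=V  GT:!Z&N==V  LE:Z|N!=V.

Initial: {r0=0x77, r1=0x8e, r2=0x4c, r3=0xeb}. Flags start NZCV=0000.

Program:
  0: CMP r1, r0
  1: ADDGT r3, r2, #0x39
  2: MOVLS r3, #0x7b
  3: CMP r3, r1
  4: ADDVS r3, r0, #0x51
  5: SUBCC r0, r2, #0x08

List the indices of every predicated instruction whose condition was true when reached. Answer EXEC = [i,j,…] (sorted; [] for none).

EXEC = []

0: ✓ CMP  NZCV=0011
1: · ADDGT
2: · MOVLS
3: ✓ CMP  NZCV=0010
4: · ADDVS
5: · SUBCC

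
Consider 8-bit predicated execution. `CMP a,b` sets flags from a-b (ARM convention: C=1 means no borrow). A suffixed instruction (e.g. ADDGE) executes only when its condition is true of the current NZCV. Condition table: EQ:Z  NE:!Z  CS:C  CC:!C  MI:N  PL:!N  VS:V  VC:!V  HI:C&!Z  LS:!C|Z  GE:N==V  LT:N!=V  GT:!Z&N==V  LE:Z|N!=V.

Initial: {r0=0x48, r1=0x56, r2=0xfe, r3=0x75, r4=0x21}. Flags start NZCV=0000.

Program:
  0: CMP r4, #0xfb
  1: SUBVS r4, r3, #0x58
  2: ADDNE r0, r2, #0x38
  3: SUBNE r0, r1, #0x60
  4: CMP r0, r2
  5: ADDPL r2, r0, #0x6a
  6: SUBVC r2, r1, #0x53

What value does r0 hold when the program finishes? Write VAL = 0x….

[0] flags=0000 → (cmp)
[1] flags=0000 VS?F → skip
[2] flags=0000 NE?T → r0=0x36
[3] flags=0000 NE?T → r0=0xf6
[4] flags=1000 → (cmp)
[5] flags=1000 PL?F → skip
[6] flags=1000 VC?T → r2=0x03

VAL = 0xf6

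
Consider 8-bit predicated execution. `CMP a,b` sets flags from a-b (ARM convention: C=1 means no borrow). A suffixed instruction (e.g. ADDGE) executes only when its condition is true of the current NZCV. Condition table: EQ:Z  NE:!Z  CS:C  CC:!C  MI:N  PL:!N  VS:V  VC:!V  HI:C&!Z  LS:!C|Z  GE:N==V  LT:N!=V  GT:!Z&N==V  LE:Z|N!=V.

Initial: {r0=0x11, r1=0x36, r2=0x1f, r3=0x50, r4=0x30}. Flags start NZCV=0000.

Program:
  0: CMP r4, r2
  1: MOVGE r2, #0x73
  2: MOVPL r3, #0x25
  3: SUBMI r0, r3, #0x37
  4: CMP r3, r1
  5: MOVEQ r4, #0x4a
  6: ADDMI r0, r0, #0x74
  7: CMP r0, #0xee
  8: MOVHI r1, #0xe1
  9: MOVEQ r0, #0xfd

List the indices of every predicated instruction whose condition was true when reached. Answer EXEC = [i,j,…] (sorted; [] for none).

EXEC = [1,2,6]

0: ✓ CMP  NZCV=0010
1: ✓ MOVGE  r2←0x73
2: ✓ MOVPL  r3←0x25
3: · SUBMI
4: ✓ CMP  NZCV=1000
5: · MOVEQ
6: ✓ ADDMI  r0←0x85
7: ✓ CMP  NZCV=1000
8: · MOVHI
9: · MOVEQ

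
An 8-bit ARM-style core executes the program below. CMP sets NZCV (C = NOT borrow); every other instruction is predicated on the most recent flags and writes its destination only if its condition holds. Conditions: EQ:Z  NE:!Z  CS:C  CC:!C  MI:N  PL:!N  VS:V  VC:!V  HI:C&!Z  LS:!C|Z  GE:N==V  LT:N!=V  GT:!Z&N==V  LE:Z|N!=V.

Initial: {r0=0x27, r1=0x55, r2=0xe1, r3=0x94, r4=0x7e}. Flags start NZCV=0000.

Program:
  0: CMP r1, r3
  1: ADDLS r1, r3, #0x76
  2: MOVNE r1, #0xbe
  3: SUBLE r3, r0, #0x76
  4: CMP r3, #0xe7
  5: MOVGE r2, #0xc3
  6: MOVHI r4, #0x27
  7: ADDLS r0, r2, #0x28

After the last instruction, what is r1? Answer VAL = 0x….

VAL = 0xbe

0: ✓ CMP  NZCV=1001
1: ✓ ADDLS  r1←0x0a
2: ✓ MOVNE  r1←0xbe
3: · SUBLE
4: ✓ CMP  NZCV=1000
5: · MOVGE
6: · MOVHI
7: ✓ ADDLS  r0←0x09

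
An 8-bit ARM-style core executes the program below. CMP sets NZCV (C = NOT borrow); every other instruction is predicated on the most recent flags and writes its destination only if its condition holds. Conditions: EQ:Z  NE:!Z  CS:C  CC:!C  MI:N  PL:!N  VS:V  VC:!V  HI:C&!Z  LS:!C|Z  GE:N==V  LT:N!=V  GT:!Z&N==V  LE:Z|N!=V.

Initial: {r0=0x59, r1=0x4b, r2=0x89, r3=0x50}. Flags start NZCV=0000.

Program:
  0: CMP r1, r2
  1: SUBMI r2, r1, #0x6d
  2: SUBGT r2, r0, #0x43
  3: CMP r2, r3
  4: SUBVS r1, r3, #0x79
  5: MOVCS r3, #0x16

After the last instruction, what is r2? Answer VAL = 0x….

VAL = 0x16

0: ✓ CMP  NZCV=1001
1: ✓ SUBMI  r2←0xde
2: ✓ SUBGT  r2←0x16
3: ✓ CMP  NZCV=1000
4: · SUBVS
5: · MOVCS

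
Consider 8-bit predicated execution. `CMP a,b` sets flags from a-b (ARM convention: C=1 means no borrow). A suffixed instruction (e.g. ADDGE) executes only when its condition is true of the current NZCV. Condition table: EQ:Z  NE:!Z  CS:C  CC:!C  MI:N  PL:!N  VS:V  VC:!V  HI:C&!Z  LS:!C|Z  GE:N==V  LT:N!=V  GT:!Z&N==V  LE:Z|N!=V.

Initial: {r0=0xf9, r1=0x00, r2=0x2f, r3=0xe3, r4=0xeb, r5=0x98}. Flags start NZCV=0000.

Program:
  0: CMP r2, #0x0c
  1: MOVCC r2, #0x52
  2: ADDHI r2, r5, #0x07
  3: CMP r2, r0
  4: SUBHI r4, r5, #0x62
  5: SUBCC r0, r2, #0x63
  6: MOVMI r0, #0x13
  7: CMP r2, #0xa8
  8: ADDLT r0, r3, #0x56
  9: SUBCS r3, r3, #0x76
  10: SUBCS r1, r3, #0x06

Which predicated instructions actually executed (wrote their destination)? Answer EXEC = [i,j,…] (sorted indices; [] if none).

EXEC = [2,5,6,8]

0: ✓ CMP  NZCV=0010
1: · MOVCC
2: ✓ ADDHI  r2←0x9f
3: ✓ CMP  NZCV=1000
4: · SUBHI
5: ✓ SUBCC  r0←0x3c
6: ✓ MOVMI  r0←0x13
7: ✓ CMP  NZCV=1000
8: ✓ ADDLT  r0←0x39
9: · SUBCS
10: · SUBCS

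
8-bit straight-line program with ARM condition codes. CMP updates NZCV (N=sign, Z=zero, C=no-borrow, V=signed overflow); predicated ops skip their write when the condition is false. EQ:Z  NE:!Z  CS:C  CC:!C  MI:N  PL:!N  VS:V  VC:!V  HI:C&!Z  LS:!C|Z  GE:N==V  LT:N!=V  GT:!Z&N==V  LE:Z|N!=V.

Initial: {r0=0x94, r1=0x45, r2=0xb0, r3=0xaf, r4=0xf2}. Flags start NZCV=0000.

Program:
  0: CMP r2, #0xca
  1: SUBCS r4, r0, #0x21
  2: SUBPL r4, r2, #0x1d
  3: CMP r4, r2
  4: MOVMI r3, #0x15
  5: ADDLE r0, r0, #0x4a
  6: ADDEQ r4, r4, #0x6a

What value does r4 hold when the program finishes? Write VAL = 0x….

[0] flags=1000 → (cmp)
[1] flags=1000 CS?F → skip
[2] flags=1000 PL?F → skip
[3] flags=0010 → (cmp)
[4] flags=0010 MI?F → skip
[5] flags=0010 LE?F → skip
[6] flags=0010 EQ?F → skip

VAL = 0xf2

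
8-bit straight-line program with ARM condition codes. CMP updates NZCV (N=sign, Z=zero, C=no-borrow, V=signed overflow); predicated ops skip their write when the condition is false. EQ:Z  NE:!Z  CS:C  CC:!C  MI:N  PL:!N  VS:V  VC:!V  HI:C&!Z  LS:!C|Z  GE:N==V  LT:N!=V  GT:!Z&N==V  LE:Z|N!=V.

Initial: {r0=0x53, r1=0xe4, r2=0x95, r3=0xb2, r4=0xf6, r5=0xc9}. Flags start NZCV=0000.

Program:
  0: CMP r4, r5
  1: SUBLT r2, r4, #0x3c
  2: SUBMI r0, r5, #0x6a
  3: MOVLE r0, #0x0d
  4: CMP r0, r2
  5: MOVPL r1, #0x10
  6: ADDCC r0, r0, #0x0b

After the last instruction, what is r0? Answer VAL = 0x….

0: ✓ CMP  NZCV=0010
1: · SUBLT
2: · SUBMI
3: · MOVLE
4: ✓ CMP  NZCV=1001
5: · MOVPL
6: ✓ ADDCC  r0←0x5e

VAL = 0x5e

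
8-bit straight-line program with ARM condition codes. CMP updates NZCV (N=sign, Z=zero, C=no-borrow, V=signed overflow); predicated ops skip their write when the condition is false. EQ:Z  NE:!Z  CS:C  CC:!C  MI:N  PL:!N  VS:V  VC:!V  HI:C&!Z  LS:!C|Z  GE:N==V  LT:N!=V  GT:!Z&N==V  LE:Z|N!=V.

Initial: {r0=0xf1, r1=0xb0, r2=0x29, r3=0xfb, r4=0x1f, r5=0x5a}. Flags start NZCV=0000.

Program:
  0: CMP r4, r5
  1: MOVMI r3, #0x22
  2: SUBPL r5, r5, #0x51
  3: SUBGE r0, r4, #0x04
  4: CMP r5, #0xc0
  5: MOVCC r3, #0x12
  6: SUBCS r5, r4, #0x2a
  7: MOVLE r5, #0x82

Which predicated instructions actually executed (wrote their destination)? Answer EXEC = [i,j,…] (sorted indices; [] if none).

0: ✓ CMP  NZCV=1000
1: ✓ MOVMI  r3←0x22
2: · SUBPL
3: · SUBGE
4: ✓ CMP  NZCV=1001
5: ✓ MOVCC  r3←0x12
6: · SUBCS
7: · MOVLE

EXEC = [1,5]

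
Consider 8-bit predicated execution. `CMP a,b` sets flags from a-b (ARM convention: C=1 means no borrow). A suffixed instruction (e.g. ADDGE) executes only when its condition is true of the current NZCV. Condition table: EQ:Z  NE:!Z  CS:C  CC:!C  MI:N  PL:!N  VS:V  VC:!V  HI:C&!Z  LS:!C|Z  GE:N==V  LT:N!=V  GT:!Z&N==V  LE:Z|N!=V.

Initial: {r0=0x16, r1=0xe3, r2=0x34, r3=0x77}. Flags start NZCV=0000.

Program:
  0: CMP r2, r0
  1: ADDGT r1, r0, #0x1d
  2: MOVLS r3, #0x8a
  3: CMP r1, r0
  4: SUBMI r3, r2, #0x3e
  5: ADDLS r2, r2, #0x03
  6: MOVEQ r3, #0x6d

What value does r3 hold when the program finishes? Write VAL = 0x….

0: ✓ CMP  NZCV=0010
1: ✓ ADDGT  r1←0x33
2: · MOVLS
3: ✓ CMP  NZCV=0010
4: · SUBMI
5: · ADDLS
6: · MOVEQ

VAL = 0x77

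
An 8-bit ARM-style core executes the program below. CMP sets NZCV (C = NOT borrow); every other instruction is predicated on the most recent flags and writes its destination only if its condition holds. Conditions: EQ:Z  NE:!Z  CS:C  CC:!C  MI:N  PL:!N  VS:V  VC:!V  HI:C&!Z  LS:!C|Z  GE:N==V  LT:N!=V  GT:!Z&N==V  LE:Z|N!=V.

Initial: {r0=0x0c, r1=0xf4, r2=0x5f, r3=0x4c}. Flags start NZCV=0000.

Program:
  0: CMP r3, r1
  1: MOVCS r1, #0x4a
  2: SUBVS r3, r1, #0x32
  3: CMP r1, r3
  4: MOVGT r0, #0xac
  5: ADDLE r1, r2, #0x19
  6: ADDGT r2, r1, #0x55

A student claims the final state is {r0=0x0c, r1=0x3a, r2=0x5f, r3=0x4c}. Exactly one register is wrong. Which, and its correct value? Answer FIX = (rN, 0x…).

[0] flags=0000 → (cmp)
[1] flags=0000 CS?F → skip
[2] flags=0000 VS?F → skip
[3] flags=1010 → (cmp)
[4] flags=1010 GT?F → skip
[5] flags=1010 LE?T → r1=0x78
[6] flags=1010 GT?F → skip

FIX = (r1, 0x78)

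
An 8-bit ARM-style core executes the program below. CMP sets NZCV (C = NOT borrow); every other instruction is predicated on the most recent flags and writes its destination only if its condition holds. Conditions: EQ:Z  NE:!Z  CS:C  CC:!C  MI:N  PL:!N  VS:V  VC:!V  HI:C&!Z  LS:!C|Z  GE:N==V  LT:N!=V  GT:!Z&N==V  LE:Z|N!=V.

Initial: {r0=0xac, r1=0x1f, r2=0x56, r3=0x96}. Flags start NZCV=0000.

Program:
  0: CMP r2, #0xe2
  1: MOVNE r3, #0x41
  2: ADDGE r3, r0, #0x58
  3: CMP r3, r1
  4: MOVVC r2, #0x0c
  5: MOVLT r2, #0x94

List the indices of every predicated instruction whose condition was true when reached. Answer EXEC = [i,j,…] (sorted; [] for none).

EXEC = [1,2,4,5]

[0] flags=0000 → (cmp)
[1] flags=0000 NE?T → r3=0x41
[2] flags=0000 GE?T → r3=0x04
[3] flags=1000 → (cmp)
[4] flags=1000 VC?T → r2=0x0c
[5] flags=1000 LT?T → r2=0x94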